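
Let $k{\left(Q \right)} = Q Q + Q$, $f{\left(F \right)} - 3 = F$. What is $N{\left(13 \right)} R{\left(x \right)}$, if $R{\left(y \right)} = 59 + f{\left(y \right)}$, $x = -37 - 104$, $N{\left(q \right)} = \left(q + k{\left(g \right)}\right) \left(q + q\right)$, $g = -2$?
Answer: $-30810$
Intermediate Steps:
$f{\left(F \right)} = 3 + F$
$k{\left(Q \right)} = Q + Q^{2}$ ($k{\left(Q \right)} = Q^{2} + Q = Q + Q^{2}$)
$N{\left(q \right)} = 2 q \left(2 + q\right)$ ($N{\left(q \right)} = \left(q - 2 \left(1 - 2\right)\right) \left(q + q\right) = \left(q - -2\right) 2 q = \left(q + 2\right) 2 q = \left(2 + q\right) 2 q = 2 q \left(2 + q\right)$)
$x = -141$
$R{\left(y \right)} = 62 + y$ ($R{\left(y \right)} = 59 + \left(3 + y\right) = 62 + y$)
$N{\left(13 \right)} R{\left(x \right)} = 2 \cdot 13 \left(2 + 13\right) \left(62 - 141\right) = 2 \cdot 13 \cdot 15 \left(-79\right) = 390 \left(-79\right) = -30810$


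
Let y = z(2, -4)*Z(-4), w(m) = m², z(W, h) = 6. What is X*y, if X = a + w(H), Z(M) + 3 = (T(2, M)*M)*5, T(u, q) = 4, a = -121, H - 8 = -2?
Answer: 42330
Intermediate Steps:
H = 6 (H = 8 - 2 = 6)
Z(M) = -3 + 20*M (Z(M) = -3 + (4*M)*5 = -3 + 20*M)
X = -85 (X = -121 + 6² = -121 + 36 = -85)
y = -498 (y = 6*(-3 + 20*(-4)) = 6*(-3 - 80) = 6*(-83) = -498)
X*y = -85*(-498) = 42330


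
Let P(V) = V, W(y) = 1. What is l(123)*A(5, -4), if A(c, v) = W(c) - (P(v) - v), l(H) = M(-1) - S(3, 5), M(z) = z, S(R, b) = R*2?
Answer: -7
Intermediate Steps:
S(R, b) = 2*R
l(H) = -7 (l(H) = -1 - 2*3 = -1 - 1*6 = -1 - 6 = -7)
A(c, v) = 1 (A(c, v) = 1 - (v - v) = 1 - 1*0 = 1 + 0 = 1)
l(123)*A(5, -4) = -7*1 = -7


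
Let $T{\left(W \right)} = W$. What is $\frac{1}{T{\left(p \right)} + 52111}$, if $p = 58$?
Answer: $\frac{1}{52169} \approx 1.9168 \cdot 10^{-5}$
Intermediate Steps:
$\frac{1}{T{\left(p \right)} + 52111} = \frac{1}{58 + 52111} = \frac{1}{52169}$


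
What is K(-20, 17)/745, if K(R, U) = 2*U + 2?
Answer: 36/745 ≈ 0.048322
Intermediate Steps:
K(R, U) = 2 + 2*U
K(-20, 17)/745 = (2 + 2*17)/745 = (2 + 34)*(1/745) = 36*(1/745) = 36/745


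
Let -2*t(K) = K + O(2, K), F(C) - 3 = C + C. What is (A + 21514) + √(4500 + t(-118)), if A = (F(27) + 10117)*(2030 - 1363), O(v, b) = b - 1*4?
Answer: 6807572 + 2*√1155 ≈ 6.8076e+6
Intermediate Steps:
F(C) = 3 + 2*C (F(C) = 3 + (C + C) = 3 + 2*C)
O(v, b) = -4 + b (O(v, b) = b - 4 = -4 + b)
A = 6786058 (A = ((3 + 2*27) + 10117)*(2030 - 1363) = ((3 + 54) + 10117)*667 = (57 + 10117)*667 = 10174*667 = 6786058)
t(K) = 2 - K (t(K) = -(K + (-4 + K))/2 = -(-4 + 2*K)/2 = 2 - K)
(A + 21514) + √(4500 + t(-118)) = (6786058 + 21514) + √(4500 + (2 - 1*(-118))) = 6807572 + √(4500 + (2 + 118)) = 6807572 + √(4500 + 120) = 6807572 + √4620 = 6807572 + 2*√1155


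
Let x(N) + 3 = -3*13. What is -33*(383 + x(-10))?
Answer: -11253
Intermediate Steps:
x(N) = -42 (x(N) = -3 - 3*13 = -3 - 39 = -42)
-33*(383 + x(-10)) = -33*(383 - 42) = -33*341 = -11253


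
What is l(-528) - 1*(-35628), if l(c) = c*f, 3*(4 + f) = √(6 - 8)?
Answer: 37740 - 176*I*√2 ≈ 37740.0 - 248.9*I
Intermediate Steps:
f = -4 + I*√2/3 (f = -4 + √(6 - 8)/3 = -4 + √(-2)/3 = -4 + (I*√2)/3 = -4 + I*√2/3 ≈ -4.0 + 0.4714*I)
l(c) = c*(-4 + I*√2/3)
l(-528) - 1*(-35628) = (⅓)*(-528)*(-12 + I*√2) - 1*(-35628) = (2112 - 176*I*√2) + 35628 = 37740 - 176*I*√2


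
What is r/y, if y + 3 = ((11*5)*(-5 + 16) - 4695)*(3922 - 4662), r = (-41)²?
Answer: 1681/3026597 ≈ 0.00055541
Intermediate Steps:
r = 1681
y = 3026597 (y = -3 + ((11*5)*(-5 + 16) - 4695)*(3922 - 4662) = -3 + (55*11 - 4695)*(-740) = -3 + (605 - 4695)*(-740) = -3 - 4090*(-740) = -3 + 3026600 = 3026597)
r/y = 1681/3026597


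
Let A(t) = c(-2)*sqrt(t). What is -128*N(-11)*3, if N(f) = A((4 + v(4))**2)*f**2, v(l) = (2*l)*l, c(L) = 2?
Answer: -3345408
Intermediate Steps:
v(l) = 2*l**2
A(t) = 2*sqrt(t)
N(f) = 72*f**2 (N(f) = (2*sqrt((4 + 2*4**2)**2))*f**2 = (2*sqrt((4 + 2*16)**2))*f**2 = (2*sqrt((4 + 32)**2))*f**2 = (2*sqrt(36**2))*f**2 = (2*sqrt(1296))*f**2 = (2*36)*f**2 = 72*f**2)
-128*N(-11)*3 = -9216*(-11)**2*3 = -9216*121*3 = -128*8712*3 = -1115136*3 = -3345408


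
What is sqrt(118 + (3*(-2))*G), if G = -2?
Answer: sqrt(130) ≈ 11.402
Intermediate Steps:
sqrt(118 + (3*(-2))*G) = sqrt(118 + (3*(-2))*(-2)) = sqrt(118 - 6*(-2)) = sqrt(118 + 12) = sqrt(130)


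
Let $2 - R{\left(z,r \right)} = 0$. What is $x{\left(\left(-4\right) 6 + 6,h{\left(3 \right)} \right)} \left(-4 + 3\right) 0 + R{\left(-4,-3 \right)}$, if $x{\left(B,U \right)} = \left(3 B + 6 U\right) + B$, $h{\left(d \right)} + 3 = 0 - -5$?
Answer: $2$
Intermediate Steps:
$R{\left(z,r \right)} = 2$ ($R{\left(z,r \right)} = 2 - 0 = 2 + 0 = 2$)
$h{\left(d \right)} = 2$ ($h{\left(d \right)} = -3 + \left(0 - -5\right) = -3 + \left(0 + 5\right) = -3 + 5 = 2$)
$x{\left(B,U \right)} = 4 B + 6 U$
$x{\left(\left(-4\right) 6 + 6,h{\left(3 \right)} \right)} \left(-4 + 3\right) 0 + R{\left(-4,-3 \right)} = \left(4 \left(\left(-4\right) 6 + 6\right) + 6 \cdot 2\right) \left(-4 + 3\right) 0 + 2 = \left(4 \left(-24 + 6\right) + 12\right) \left(\left(-1\right) 0\right) + 2 = \left(4 \left(-18\right) + 12\right) 0 + 2 = \left(-72 + 12\right) 0 + 2 = \left(-60\right) 0 + 2 = 0 + 2 = 2$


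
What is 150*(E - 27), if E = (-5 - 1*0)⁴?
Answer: 89700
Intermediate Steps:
E = 625 (E = (-5 + 0)⁴ = (-5)⁴ = 625)
150*(E - 27) = 150*(625 - 27) = 150*598 = 89700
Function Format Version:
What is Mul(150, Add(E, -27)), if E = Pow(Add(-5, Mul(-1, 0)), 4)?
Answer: 89700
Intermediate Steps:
E = 625 (E = Pow(Add(-5, 0), 4) = Pow(-5, 4) = 625)
Mul(150, Add(E, -27)) = Mul(150, Add(625, -27)) = Mul(150, 598) = 89700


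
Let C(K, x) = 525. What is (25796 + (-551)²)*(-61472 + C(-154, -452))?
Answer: -20075758959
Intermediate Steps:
(25796 + (-551)²)*(-61472 + C(-154, -452)) = (25796 + (-551)²)*(-61472 + 525) = (25796 + 303601)*(-60947) = 329397*(-60947) = -20075758959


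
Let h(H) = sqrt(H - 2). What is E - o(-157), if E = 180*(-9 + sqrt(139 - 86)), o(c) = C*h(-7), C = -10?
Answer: -1620 + 30*I + 180*sqrt(53) ≈ -309.58 + 30.0*I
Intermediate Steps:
h(H) = sqrt(-2 + H)
o(c) = -30*I (o(c) = -10*sqrt(-2 - 7) = -30*I)
E = -1620 + 180*sqrt(53) (E = 180*(-9 + sqrt(53)) = -1620 + 180*sqrt(53) ≈ -309.58)
E - o(-157) = (-1620 + 180*sqrt(53)) - (-30)*I = (-1620 + 180*sqrt(53)) + 30*I = -1620 + 30*I + 180*sqrt(53)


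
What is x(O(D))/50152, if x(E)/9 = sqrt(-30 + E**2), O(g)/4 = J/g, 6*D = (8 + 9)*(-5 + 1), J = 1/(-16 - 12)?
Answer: 9*I*sqrt(1699311)/11936176 ≈ 0.00098291*I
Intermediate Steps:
J = -1/28 (J = 1/(-28) = -1/28 ≈ -0.035714)
D = -34/3 (D = ((8 + 9)*(-5 + 1))/6 = (17*(-4))/6 = (1/6)*(-68) = -34/3 ≈ -11.333)
O(g) = -1/(7*g) (O(g) = 4*(-1/(28*g)) = -1/(7*g))
x(E) = 9*sqrt(-30 + E**2)
x(O(D))/50152 = (9*sqrt(-30 + (-1/(7*(-34/3)))**2))/50152 = (9*sqrt(-30 + (-1/7*(-3/34))**2))*(1/50152) = (9*sqrt(-30 + (3/238)**2))*(1/50152) = (9*sqrt(-30 + 9/56644))*(1/50152) = (9*sqrt(-1699311/56644))*(1/50152) = (9*(I*sqrt(1699311)/238))*(1/50152) = (9*I*sqrt(1699311)/238)*(1/50152) = 9*I*sqrt(1699311)/11936176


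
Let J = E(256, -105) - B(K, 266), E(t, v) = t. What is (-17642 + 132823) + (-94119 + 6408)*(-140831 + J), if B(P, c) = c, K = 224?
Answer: 12353420132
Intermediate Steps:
J = -10 (J = 256 - 1*266 = 256 - 266 = -10)
(-17642 + 132823) + (-94119 + 6408)*(-140831 + J) = (-17642 + 132823) + (-94119 + 6408)*(-140831 - 10) = 115181 - 87711*(-140841) = 115181 + 12353304951 = 12353420132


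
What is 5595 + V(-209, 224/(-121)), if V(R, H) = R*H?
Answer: 65801/11 ≈ 5981.9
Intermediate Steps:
V(R, H) = H*R
5595 + V(-209, 224/(-121)) = 5595 + (224/(-121))*(-209) = 5595 + (224*(-1/121))*(-209) = 5595 - 224/121*(-209) = 5595 + 4256/11 = 65801/11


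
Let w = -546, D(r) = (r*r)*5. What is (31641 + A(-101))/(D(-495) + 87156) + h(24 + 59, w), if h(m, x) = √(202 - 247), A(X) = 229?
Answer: 31870/1312281 + 3*I*√5 ≈ 0.024286 + 6.7082*I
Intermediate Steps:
D(r) = 5*r² (D(r) = r²*5 = 5*r²)
h(m, x) = 3*I*√5 (h(m, x) = √(-45) = 3*I*√5)
(31641 + A(-101))/(D(-495) + 87156) + h(24 + 59, w) = (31641 + 229)/(5*(-495)² + 87156) + 3*I*√5 = 31870/(5*245025 + 87156) + 3*I*√5 = 31870/(1225125 + 87156) + 3*I*√5 = 31870/1312281 + 3*I*√5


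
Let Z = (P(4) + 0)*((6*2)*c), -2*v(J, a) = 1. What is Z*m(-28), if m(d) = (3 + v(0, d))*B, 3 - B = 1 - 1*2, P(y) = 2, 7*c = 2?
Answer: 480/7 ≈ 68.571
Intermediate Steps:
c = 2/7 (c = (⅐)*2 = 2/7 ≈ 0.28571)
v(J, a) = -½ (v(J, a) = -½*1 = -½)
Z = 48/7 (Z = (2 + 0)*((6*2)*(2/7)) = 2*(12*(2/7)) = 2*(24/7) = 48/7 ≈ 6.8571)
B = 4 (B = 3 - (1 - 1*2) = 3 - (1 - 2) = 3 - 1*(-1) = 3 + 1 = 4)
m(d) = 10 (m(d) = (3 - ½)*4 = (5/2)*4 = 10)
Z*m(-28) = (48/7)*10 = 480/7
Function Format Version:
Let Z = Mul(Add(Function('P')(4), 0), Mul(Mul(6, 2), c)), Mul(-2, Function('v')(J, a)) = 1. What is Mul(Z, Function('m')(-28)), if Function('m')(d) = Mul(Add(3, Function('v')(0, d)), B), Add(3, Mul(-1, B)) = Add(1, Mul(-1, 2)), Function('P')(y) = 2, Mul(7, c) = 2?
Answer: Rational(480, 7) ≈ 68.571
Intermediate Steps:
c = Rational(2, 7) (c = Mul(Rational(1, 7), 2) = Rational(2, 7) ≈ 0.28571)
Function('v')(J, a) = Rational(-1, 2) (Function('v')(J, a) = Mul(Rational(-1, 2), 1) = Rational(-1, 2))
Z = Rational(48, 7) (Z = Mul(Add(2, 0), Mul(Mul(6, 2), Rational(2, 7))) = Mul(2, Mul(12, Rational(2, 7))) = Mul(2, Rational(24, 7)) = Rational(48, 7) ≈ 6.8571)
B = 4 (B = Add(3, Mul(-1, Add(1, Mul(-1, 2)))) = Add(3, Mul(-1, Add(1, -2))) = Add(3, Mul(-1, -1)) = Add(3, 1) = 4)
Function('m')(d) = 10 (Function('m')(d) = Mul(Add(3, Rational(-1, 2)), 4) = Mul(Rational(5, 2), 4) = 10)
Mul(Z, Function('m')(-28)) = Mul(Rational(48, 7), 10) = Rational(480, 7)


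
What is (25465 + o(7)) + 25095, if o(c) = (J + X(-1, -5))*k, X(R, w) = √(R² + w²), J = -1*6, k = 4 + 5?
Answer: 50506 + 9*√26 ≈ 50552.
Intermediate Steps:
k = 9
J = -6
o(c) = -54 + 9*√26 (o(c) = (-6 + √((-1)² + (-5)²))*9 = (-6 + √(1 + 25))*9 = (-6 + √26)*9 = -54 + 9*√26)
(25465 + o(7)) + 25095 = (25465 + (-54 + 9*√26)) + 25095 = (25411 + 9*√26) + 25095 = 50506 + 9*√26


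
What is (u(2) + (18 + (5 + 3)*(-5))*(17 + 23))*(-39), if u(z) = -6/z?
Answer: 34437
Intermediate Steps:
(u(2) + (18 + (5 + 3)*(-5))*(17 + 23))*(-39) = (-6/2 + (18 + (5 + 3)*(-5))*(17 + 23))*(-39) = (-6*1/2 + (18 + 8*(-5))*40)*(-39) = (-3 + (18 - 40)*40)*(-39) = (-3 - 22*40)*(-39) = (-3 - 880)*(-39) = -883*(-39) = 34437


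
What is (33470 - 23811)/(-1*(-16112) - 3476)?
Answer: 743/972 ≈ 0.76440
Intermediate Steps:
(33470 - 23811)/(-1*(-16112) - 3476) = 9659/(16112 - 3476) = 9659/12636 = 9659*(1/12636) = 743/972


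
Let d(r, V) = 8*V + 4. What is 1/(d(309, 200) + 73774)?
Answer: 1/75378 ≈ 1.3266e-5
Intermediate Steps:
d(r, V) = 4 + 8*V
1/(d(309, 200) + 73774) = 1/((4 + 8*200) + 73774) = 1/((4 + 1600) + 73774) = 1/(1604 + 73774) = 1/75378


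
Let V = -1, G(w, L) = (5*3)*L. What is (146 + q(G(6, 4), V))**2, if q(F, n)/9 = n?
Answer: 18769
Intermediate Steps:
G(w, L) = 15*L
q(F, n) = 9*n
(146 + q(G(6, 4), V))**2 = (146 + 9*(-1))**2 = (146 - 9)**2 = 137**2 = 18769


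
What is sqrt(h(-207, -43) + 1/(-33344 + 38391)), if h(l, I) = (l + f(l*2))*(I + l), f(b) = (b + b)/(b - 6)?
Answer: sqrt(26645564503)/721 ≈ 226.40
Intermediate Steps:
f(b) = 2*b/(-6 + b) (f(b) = (2*b)/(-6 + b) = 2*b/(-6 + b))
h(l, I) = (I + l)*(l + 4*l/(-6 + 2*l)) (h(l, I) = (l + 2*(l*2)/(-6 + l*2))*(I + l) = (l + 2*(2*l)/(-6 + 2*l))*(I + l) = (l + 4*l/(-6 + 2*l))*(I + l) = (I + l)*(l + 4*l/(-6 + 2*l)))
sqrt(h(-207, -43) + 1/(-33344 + 38391)) = sqrt(-207*((-207)**2 - 1*(-43) - 1*(-207) - 43*(-207))/(-3 - 207) + 1/(-33344 + 38391)) = sqrt(-207*(42849 + 43 + 207 + 8901)/(-210) + 1/5047) = sqrt(-207*(-1/210)*52000 + 1/5047) = sqrt(358800/7 + 1/5047) = sqrt(258694801/5047) = sqrt(26645564503)/721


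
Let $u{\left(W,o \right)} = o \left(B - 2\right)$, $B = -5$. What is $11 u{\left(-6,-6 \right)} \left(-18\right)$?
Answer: $-8316$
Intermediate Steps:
$u{\left(W,o \right)} = - 7 o$ ($u{\left(W,o \right)} = o \left(-5 - 2\right) = o \left(-7\right) = - 7 o$)
$11 u{\left(-6,-6 \right)} \left(-18\right) = 11 \left(\left(-7\right) \left(-6\right)\right) \left(-18\right) = 11 \cdot 42 \left(-18\right) = 462 \left(-18\right) = -8316$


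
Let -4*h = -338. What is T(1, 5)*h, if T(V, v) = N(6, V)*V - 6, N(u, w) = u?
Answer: 0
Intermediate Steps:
h = 169/2 (h = -¼*(-338) = 169/2 ≈ 84.500)
T(V, v) = -6 + 6*V (T(V, v) = 6*V - 6 = -6 + 6*V)
T(1, 5)*h = (-6 + 6*1)*(169/2) = (-6 + 6)*(169/2) = 0*(169/2) = 0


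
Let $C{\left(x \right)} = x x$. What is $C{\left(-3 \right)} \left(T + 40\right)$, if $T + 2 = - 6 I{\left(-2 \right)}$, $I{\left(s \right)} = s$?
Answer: $450$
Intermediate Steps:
$T = 10$ ($T = -2 - -12 = -2 + 12 = 10$)
$C{\left(x \right)} = x^{2}$
$C{\left(-3 \right)} \left(T + 40\right) = \left(-3\right)^{2} \left(10 + 40\right) = 9 \cdot 50 = 450$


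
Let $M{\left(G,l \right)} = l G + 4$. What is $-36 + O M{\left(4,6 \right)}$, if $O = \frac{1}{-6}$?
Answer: $- \frac{122}{3} \approx -40.667$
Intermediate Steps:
$M{\left(G,l \right)} = 4 + G l$ ($M{\left(G,l \right)} = G l + 4 = 4 + G l$)
$O = - \frac{1}{6} \approx -0.16667$
$-36 + O M{\left(4,6 \right)} = -36 - \frac{4 + 4 \cdot 6}{6} = -36 - \frac{4 + 24}{6} = -36 - \frac{14}{3} = - \frac{122}{3}$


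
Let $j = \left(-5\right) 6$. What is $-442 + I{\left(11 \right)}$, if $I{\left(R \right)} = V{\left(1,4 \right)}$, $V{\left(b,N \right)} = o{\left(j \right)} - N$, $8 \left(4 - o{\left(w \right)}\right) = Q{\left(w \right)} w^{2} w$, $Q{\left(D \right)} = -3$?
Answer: $-10567$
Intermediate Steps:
$j = -30$
$o{\left(w \right)} = 4 + \frac{3 w^{3}}{8}$ ($o{\left(w \right)} = 4 - \frac{- 3 w^{2} w}{8} = 4 - \frac{\left(-3\right) w^{3}}{8} = 4 + \frac{3 w^{3}}{8}$)
$V{\left(b,N \right)} = -10121 - N$ ($V{\left(b,N \right)} = \left(4 + \frac{3 \left(-30\right)^{3}}{8}\right) - N = \left(4 + \frac{3}{8} \left(-27000\right)\right) - N = \left(4 - 10125\right) - N = -10121 - N$)
$I{\left(R \right)} = -10125$ ($I{\left(R \right)} = -10121 - 4 = -10125$)
$-442 + I{\left(11 \right)} = -442 - 10125 = -10567$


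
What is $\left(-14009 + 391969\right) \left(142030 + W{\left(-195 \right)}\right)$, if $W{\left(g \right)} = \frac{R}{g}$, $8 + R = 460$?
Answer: $\frac{2093550525616}{39} \approx 5.3681 \cdot 10^{10}$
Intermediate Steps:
$R = 452$ ($R = -8 + 460 = 452$)
$W{\left(g \right)} = \frac{452}{g}$
$\left(-14009 + 391969\right) \left(142030 + W{\left(-195 \right)}\right) = \left(-14009 + 391969\right) \left(142030 + \frac{452}{-195}\right) = 377960 \left(142030 + 452 \left(- \frac{1}{195}\right)\right) = 377960 \left(142030 - \frac{452}{195}\right) = 377960 \cdot \frac{27695398}{195} = \frac{2093550525616}{39}$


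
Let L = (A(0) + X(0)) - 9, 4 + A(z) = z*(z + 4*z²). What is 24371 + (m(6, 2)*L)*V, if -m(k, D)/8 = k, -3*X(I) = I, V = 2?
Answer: 25619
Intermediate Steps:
X(I) = -I/3
A(z) = -4 + z*(z + 4*z²)
m(k, D) = -8*k
L = -13 (L = ((-4 + 0² + 4*0³) - ⅓*0) - 9 = ((-4 + 0 + 4*0) + 0) - 9 = ((-4 + 0 + 0) + 0) - 9 = (-4 + 0) - 9 = -4 - 9 = -13)
24371 + (m(6, 2)*L)*V = 24371 + (-8*6*(-13))*2 = 24371 - 48*(-13)*2 = 24371 + 624*2 = 24371 + 1248 = 25619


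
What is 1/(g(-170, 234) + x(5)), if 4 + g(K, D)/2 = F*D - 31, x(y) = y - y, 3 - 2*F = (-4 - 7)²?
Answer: -1/27682 ≈ -3.6125e-5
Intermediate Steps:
F = -59 (F = 3/2 - (-4 - 7)²/2 = 3/2 - ½*(-11)² = 3/2 - ½*121 = 3/2 - 121/2 = -59)
x(y) = 0
g(K, D) = -70 - 118*D (g(K, D) = -8 + 2*(-59*D - 31) = -8 + 2*(-31 - 59*D) = -8 + (-62 - 118*D) = -70 - 118*D)
1/(g(-170, 234) + x(5)) = 1/((-70 - 118*234) + 0) = 1/((-70 - 27612) + 0) = 1/(-27682 + 0) = 1/(-27682) = -1/27682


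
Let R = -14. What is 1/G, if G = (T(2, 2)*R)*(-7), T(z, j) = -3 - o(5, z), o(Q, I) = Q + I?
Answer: -1/980 ≈ -0.0010204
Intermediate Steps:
o(Q, I) = I + Q
T(z, j) = -8 - z (T(z, j) = -3 - (z + 5) = -3 - (5 + z) = -3 + (-5 - z) = -8 - z)
G = -980 (G = ((-8 - 1*2)*(-14))*(-7) = ((-8 - 2)*(-14))*(-7) = -10*(-14)*(-7) = 140*(-7) = -980)
1/G = 1/(-980) = -1/980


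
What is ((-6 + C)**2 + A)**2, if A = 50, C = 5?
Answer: 2601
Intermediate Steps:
((-6 + C)**2 + A)**2 = ((-6 + 5)**2 + 50)**2 = ((-1)**2 + 50)**2 = (1 + 50)**2 = 51**2 = 2601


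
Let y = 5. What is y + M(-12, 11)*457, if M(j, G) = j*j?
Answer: 65813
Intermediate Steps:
M(j, G) = j²
y + M(-12, 11)*457 = 5 + (-12)²*457 = 5 + 144*457 = 5 + 65808 = 65813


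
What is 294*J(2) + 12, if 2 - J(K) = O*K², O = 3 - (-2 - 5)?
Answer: -11160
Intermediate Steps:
O = 10 (O = 3 - 1*(-7) = 3 + 7 = 10)
J(K) = 2 - 10*K²
294*J(2) + 12 = 294*(2 - 10*2²) + 12 = 294*(2 - 10*4) + 12 = 294*(2 - 40) + 12 = 294*(-38) + 12 = -11172 + 12 = -11160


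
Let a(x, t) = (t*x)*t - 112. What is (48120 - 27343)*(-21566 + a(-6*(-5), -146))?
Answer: 12836072154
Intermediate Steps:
a(x, t) = -112 + x*t² (a(x, t) = x*t² - 112 = -112 + x*t²)
(48120 - 27343)*(-21566 + a(-6*(-5), -146)) = (48120 - 27343)*(-21566 + (-112 - 6*(-5)*(-146)²)) = 20777*(-21566 + (-112 + 30*21316)) = 20777*(-21566 + (-112 + 639480)) = 20777*(-21566 + 639368) = 20777*617802 = 12836072154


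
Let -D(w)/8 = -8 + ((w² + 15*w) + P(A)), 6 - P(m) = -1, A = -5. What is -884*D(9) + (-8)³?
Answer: 1519968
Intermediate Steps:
P(m) = 7 (P(m) = 6 - 1*(-1) = 6 + 1 = 7)
D(w) = 8 - 120*w - 8*w² (D(w) = -8*(-8 + ((w² + 15*w) + 7)) = -8*(-8 + (7 + w² + 15*w)) = -8*(-1 + w² + 15*w) = 8 - 120*w - 8*w²)
-884*D(9) + (-8)³ = -884*(8 - 120*9 - 8*9²) + (-8)³ = -884*(8 - 1080 - 8*81) - 512 = -884*(8 - 1080 - 648) - 512 = -884*(-1720) - 512 = 1520480 - 512 = 1519968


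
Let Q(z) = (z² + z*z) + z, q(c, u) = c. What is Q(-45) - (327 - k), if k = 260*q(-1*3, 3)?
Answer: 2898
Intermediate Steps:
Q(z) = z + 2*z² (Q(z) = (z² + z²) + z = 2*z² + z = z + 2*z²)
k = -780 (k = 260*(-1*3) = 260*(-3) = -780)
Q(-45) - (327 - k) = -45*(1 + 2*(-45)) - (327 - 1*(-780)) = -45*(1 - 90) - (327 + 780) = -45*(-89) - 1*1107 = 4005 - 1107 = 2898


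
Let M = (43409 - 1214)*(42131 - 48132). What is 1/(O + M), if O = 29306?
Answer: -1/253182889 ≈ -3.9497e-9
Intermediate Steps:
M = -253212195 (M = 42195*(-6001) = -253212195)
1/(O + M) = 1/(29306 - 253212195) = 1/(-253182889) = -1/253182889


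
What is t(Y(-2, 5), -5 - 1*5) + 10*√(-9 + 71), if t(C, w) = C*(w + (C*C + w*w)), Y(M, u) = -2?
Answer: -188 + 10*√62 ≈ -109.26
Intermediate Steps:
t(C, w) = C*(w + C² + w²) (t(C, w) = C*(w + (C² + w²)) = C*(w + C² + w²))
t(Y(-2, 5), -5 - 1*5) + 10*√(-9 + 71) = -2*((-5 - 1*5) + (-2)² + (-5 - 1*5)²) + 10*√(-9 + 71) = -2*((-5 - 5) + 4 + (-5 - 5)²) + 10*√62 = -2*(-10 + 4 + (-10)²) + 10*√62 = -2*(-10 + 4 + 100) + 10*√62 = -2*94 + 10*√62 = -188 + 10*√62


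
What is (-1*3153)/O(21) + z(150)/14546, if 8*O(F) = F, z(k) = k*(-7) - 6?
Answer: -8736440/7273 ≈ -1201.2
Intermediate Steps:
z(k) = -6 - 7*k (z(k) = -7*k - 6 = -6 - 7*k)
O(F) = F/8
(-1*3153)/O(21) + z(150)/14546 = (-1*3153)/(((⅛)*21)) + (-6 - 7*150)/14546 = -3153/21/8 + (-6 - 1050)*(1/14546) = -3153*8/21 - 1056*1/14546 = -8408/7 - 528/7273 = -8736440/7273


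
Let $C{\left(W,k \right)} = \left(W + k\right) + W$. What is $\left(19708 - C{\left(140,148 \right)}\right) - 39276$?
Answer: $-19996$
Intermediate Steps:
$C{\left(W,k \right)} = k + 2 W$
$\left(19708 - C{\left(140,148 \right)}\right) - 39276 = \left(19708 - \left(148 + 2 \cdot 140\right)\right) - 39276 = \left(19708 - \left(148 + 280\right)\right) - 39276 = \left(19708 - 428\right) - 39276 = 19280 - 39276 = -19996$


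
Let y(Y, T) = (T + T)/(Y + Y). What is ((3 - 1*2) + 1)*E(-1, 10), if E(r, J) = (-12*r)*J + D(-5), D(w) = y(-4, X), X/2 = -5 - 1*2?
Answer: 247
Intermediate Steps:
X = -14 (X = 2*(-5 - 1*2) = 2*(-5 - 2) = 2*(-7) = -14)
y(Y, T) = T/Y (y(Y, T) = (2*T)/((2*Y)) = (2*T)*(1/(2*Y)) = T/Y)
D(w) = 7/2 (D(w) = -14/(-4) = -14*(-1/4) = 7/2)
E(r, J) = 7/2 - 12*J*r (E(r, J) = (-12*r)*J + 7/2 = -12*J*r + 7/2 = 7/2 - 12*J*r)
((3 - 1*2) + 1)*E(-1, 10) = ((3 - 1*2) + 1)*(7/2 - 12*10*(-1)) = ((3 - 2) + 1)*(7/2 + 120) = (1 + 1)*(247/2) = 2*(247/2) = 247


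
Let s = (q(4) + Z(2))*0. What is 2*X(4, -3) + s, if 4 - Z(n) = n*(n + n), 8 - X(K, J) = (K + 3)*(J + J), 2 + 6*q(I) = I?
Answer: 100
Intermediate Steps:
q(I) = -⅓ + I/6
X(K, J) = 8 - 2*J*(3 + K) (X(K, J) = 8 - (K + 3)*(J + J) = 8 - (3 + K)*2*J = 8 - 2*J*(3 + K))
Z(n) = 4 - 2*n² (Z(n) = 4 - n*(n + n) = 4 - n*2*n = 4 - 2*n²)
s = 0 (s = ((-⅓ + (⅙)*4) + (4 - 2*2²))*0 = ((-⅓ + ⅔) + (4 - 2*4))*0 = (⅓ + (4 - 8))*0 = (⅓ - 4)*0 = -11/3*0 = 0)
2*X(4, -3) + s = 2*(8 - 6*(-3) - 2*(-3)*4) + 0 = 2*(8 + 18 + 24) + 0 = 2*50 + 0 = 100 + 0 = 100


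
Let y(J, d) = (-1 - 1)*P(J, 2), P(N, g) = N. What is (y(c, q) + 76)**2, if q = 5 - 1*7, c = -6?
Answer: 7744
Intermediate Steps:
q = -2 (q = 5 - 7 = -2)
y(J, d) = -2*J (y(J, d) = (-1 - 1)*J = -2*J)
(y(c, q) + 76)**2 = (-2*(-6) + 76)**2 = (12 + 76)**2 = 88**2 = 7744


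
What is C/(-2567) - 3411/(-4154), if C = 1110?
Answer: 4145097/10663318 ≈ 0.38872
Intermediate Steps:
C/(-2567) - 3411/(-4154) = 1110/(-2567) - 3411/(-4154) = 1110*(-1/2567) - 3411*(-1/4154) = -1110/2567 + 3411/4154 = 4145097/10663318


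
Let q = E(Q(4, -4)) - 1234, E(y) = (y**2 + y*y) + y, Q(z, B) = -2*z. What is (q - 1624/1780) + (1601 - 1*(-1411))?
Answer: 844204/445 ≈ 1897.1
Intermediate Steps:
E(y) = y + 2*y**2 (E(y) = (y**2 + y**2) + y = 2*y**2 + y = y + 2*y**2)
q = -1114 (q = (-2*4)*(1 + 2*(-2*4)) - 1234 = -8*(1 + 2*(-8)) - 1234 = -8*(1 - 16) - 1234 = -8*(-15) - 1234 = 120 - 1234 = -1114)
(q - 1624/1780) + (1601 - 1*(-1411)) = (-1114 - 1624/1780) + (1601 - 1*(-1411)) = (-1114 - 1624*1/1780) + (1601 + 1411) = (-1114 - 406/445) + 3012 = -496136/445 + 3012 = 844204/445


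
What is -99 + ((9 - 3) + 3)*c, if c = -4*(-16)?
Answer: 477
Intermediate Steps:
c = 64
-99 + ((9 - 3) + 3)*c = -99 + ((9 - 3) + 3)*64 = -99 + (6 + 3)*64 = -99 + 9*64 = -99 + 576 = 477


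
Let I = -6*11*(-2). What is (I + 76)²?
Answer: 43264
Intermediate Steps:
I = 132 (I = -66*(-2) = 132)
(I + 76)² = (132 + 76)² = 208² = 43264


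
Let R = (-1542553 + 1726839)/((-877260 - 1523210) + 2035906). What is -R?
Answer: 92143/182282 ≈ 0.50550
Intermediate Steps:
R = -92143/182282 (R = 184286/(-2400470 + 2035906) = 184286/(-364564) = 184286*(-1/364564) = -92143/182282 ≈ -0.50550)
-R = -1*(-92143/182282) = 92143/182282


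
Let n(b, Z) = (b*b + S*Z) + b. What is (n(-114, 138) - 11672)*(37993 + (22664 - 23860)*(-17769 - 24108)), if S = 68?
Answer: 531001843690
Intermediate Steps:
n(b, Z) = b + b² + 68*Z (n(b, Z) = (b*b + 68*Z) + b = (b² + 68*Z) + b = b + b² + 68*Z)
(n(-114, 138) - 11672)*(37993 + (22664 - 23860)*(-17769 - 24108)) = ((-114 + (-114)² + 68*138) - 11672)*(37993 + (22664 - 23860)*(-17769 - 24108)) = ((-114 + 12996 + 9384) - 11672)*(37993 - 1196*(-41877)) = (22266 - 11672)*(37993 + 50084892) = 10594*50122885 = 531001843690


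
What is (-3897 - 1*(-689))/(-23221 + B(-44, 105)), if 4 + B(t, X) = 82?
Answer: 3208/23143 ≈ 0.13862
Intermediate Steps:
B(t, X) = 78 (B(t, X) = -4 + 82 = 78)
(-3897 - 1*(-689))/(-23221 + B(-44, 105)) = (-3897 - 1*(-689))/(-23221 + 78) = (-3897 + 689)/(-23143) = -3208*(-1/23143) = 3208/23143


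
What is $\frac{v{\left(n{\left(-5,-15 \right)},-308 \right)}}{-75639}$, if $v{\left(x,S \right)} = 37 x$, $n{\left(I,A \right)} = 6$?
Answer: $- \frac{74}{25213} \approx -0.002935$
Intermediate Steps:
$\frac{v{\left(n{\left(-5,-15 \right)},-308 \right)}}{-75639} = \frac{37 \cdot 6}{-75639} = 222 \left(- \frac{1}{75639}\right) = - \frac{74}{25213}$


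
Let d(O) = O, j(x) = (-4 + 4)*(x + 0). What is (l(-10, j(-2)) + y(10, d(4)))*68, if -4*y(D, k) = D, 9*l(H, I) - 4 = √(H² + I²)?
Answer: -578/9 ≈ -64.222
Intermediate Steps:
j(x) = 0 (j(x) = 0*x = 0)
l(H, I) = 4/9 + √(H² + I²)/9
y(D, k) = -D/4
(l(-10, j(-2)) + y(10, d(4)))*68 = ((4/9 + √((-10)² + 0²)/9) - ¼*10)*68 = ((4/9 + √(100 + 0)/9) - 5/2)*68 = ((4/9 + √100/9) - 5/2)*68 = ((4/9 + (⅑)*10) - 5/2)*68 = ((4/9 + 10/9) - 5/2)*68 = (14/9 - 5/2)*68 = -17/18*68 = -578/9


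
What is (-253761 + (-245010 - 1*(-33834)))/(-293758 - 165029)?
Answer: 154979/152929 ≈ 1.0134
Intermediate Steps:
(-253761 + (-245010 - 1*(-33834)))/(-293758 - 165029) = (-253761 + (-245010 + 33834))/(-458787) = (-253761 - 211176)*(-1/458787) = -464937*(-1/458787) = 154979/152929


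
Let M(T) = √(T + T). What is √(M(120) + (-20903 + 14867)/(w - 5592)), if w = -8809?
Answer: 2*√(21731109 + 207388801*√15)/14401 ≈ 3.9889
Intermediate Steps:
M(T) = √2*√T (M(T) = √(2*T) = √2*√T)
√(M(120) + (-20903 + 14867)/(w - 5592)) = √(√2*√120 + (-20903 + 14867)/(-8809 - 5592)) = √(√2*(2*√30) - 6036/(-14401)) = √(4*√15 - 6036*(-1/14401)) = √(4*√15 + 6036/14401) = √(6036/14401 + 4*√15)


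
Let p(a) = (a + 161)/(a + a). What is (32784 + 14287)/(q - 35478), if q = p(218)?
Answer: -20522956/15468029 ≈ -1.3268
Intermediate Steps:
p(a) = (161 + a)/(2*a) (p(a) = (161 + a)/((2*a)) = (161 + a)*(1/(2*a)) = (161 + a)/(2*a))
q = 379/436 (q = (½)*(161 + 218)/218 = (½)*(1/218)*379 = 379/436 ≈ 0.86927)
(32784 + 14287)/(q - 35478) = (32784 + 14287)/(379/436 - 35478) = 47071/(-15468029/436) = 47071*(-436/15468029) = -20522956/15468029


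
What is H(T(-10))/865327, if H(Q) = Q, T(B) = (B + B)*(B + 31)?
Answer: -420/865327 ≈ -0.00048537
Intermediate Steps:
T(B) = 2*B*(31 + B) (T(B) = (2*B)*(31 + B) = 2*B*(31 + B))
H(T(-10))/865327 = (2*(-10)*(31 - 10))/865327 = (2*(-10)*21)*(1/865327) = -420*1/865327 = -420/865327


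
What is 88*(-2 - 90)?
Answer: -8096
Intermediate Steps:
88*(-2 - 90) = 88*(-92) = -8096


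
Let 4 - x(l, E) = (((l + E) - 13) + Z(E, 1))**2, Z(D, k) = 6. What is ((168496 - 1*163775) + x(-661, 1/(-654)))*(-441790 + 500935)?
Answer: -3722922638471735/142572 ≈ -2.6113e+10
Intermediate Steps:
x(l, E) = 4 - (-7 + E + l)**2 (x(l, E) = 4 - (((l + E) - 13) + 6)**2 = 4 - (((E + l) - 13) + 6)**2 = 4 - ((-13 + E + l) + 6)**2 = 4 - (-7 + E + l)**2)
((168496 - 1*163775) + x(-661, 1/(-654)))*(-441790 + 500935) = ((168496 - 1*163775) + (4 - (-7 + 1/(-654) - 661)**2))*(-441790 + 500935) = ((168496 - 163775) + (4 - (-7 - 1/654 - 661)**2))*59145 = (4721 + (4 - (-436873/654)**2))*59145 = (4721 + (4 - 1*190858018129/427716))*59145 = (4721 + (4 - 190858018129/427716))*59145 = (4721 - 190856307265/427716)*59145 = -188837060029/427716*59145 = -3722922638471735/142572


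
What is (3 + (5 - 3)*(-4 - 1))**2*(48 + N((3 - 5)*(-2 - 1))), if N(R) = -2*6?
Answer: 1764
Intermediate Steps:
N(R) = -12
(3 + (5 - 3)*(-4 - 1))**2*(48 + N((3 - 5)*(-2 - 1))) = (3 + (5 - 3)*(-4 - 1))**2*(48 - 12) = (3 + 2*(-5))**2*36 = (3 - 10)**2*36 = (-7)**2*36 = 49*36 = 1764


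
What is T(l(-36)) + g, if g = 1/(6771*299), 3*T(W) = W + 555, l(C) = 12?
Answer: 382635982/2024529 ≈ 189.00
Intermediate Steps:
T(W) = 185 + W/3 (T(W) = (W + 555)/3 = (555 + W)/3 = 185 + W/3)
g = 1/2024529 ≈ 4.9394e-7
T(l(-36)) + g = (185 + (1/3)*12) + 1/2024529 = (185 + 4) + 1/2024529 = 189 + 1/2024529 = 382635982/2024529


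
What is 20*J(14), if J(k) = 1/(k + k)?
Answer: 5/7 ≈ 0.71429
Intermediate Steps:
J(k) = 1/(2*k)
20*J(14) = 20*((½)/14) = 20*((½)*(1/14)) = 20*(1/28) = 5/7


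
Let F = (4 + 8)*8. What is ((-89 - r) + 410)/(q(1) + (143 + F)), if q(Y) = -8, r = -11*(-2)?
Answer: 299/231 ≈ 1.2944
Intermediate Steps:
r = 22
F = 96 (F = 12*8 = 96)
((-89 - r) + 410)/(q(1) + (143 + F)) = ((-89 - 1*22) + 410)/(-8 + (143 + 96)) = ((-89 - 22) + 410)/(-8 + 239) = (-111 + 410)/231 = 299*(1/231) = 299/231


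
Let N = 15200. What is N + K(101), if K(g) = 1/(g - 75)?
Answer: 395201/26 ≈ 15200.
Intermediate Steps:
K(g) = 1/(-75 + g)
N + K(101) = 15200 + 1/(-75 + 101) = 15200 + 1/26 = 395201/26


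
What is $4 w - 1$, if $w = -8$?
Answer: $-33$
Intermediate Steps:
$4 w - 1 = 4 \left(-8\right) - 1 = -32 - 1 = -33$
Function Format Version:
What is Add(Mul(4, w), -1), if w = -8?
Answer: -33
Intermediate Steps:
Add(Mul(4, w), -1) = Add(Mul(4, -8), -1) = Add(-32, -1) = -33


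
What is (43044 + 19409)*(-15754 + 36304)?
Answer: 1283409150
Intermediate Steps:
(43044 + 19409)*(-15754 + 36304) = 62453*20550 = 1283409150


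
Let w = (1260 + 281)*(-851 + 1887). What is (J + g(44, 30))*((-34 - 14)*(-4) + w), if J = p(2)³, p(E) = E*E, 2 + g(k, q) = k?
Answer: 169246808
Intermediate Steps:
g(k, q) = -2 + k
p(E) = E²
w = 1596476 (w = 1541*1036 = 1596476)
J = 64 (J = (2²)³ = 4³ = 64)
(J + g(44, 30))*((-34 - 14)*(-4) + w) = (64 + (-2 + 44))*((-34 - 14)*(-4) + 1596476) = (64 + 42)*(-48*(-4) + 1596476) = 106*(192 + 1596476) = 106*1596668 = 169246808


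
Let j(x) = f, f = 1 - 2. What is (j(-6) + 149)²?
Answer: 21904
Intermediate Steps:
f = -1
j(x) = -1
(j(-6) + 149)² = (-1 + 149)² = 148² = 21904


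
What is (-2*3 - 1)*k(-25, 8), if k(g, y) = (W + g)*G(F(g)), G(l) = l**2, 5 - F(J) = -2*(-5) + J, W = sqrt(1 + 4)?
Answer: 70000 - 2800*sqrt(5) ≈ 63739.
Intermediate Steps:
W = sqrt(5) ≈ 2.2361
F(J) = -5 - J (F(J) = 5 - (-2*(-5) + J) = 5 - (10 + J) = 5 + (-10 - J) = -5 - J)
k(g, y) = (-5 - g)**2*(g + sqrt(5)) (k(g, y) = (sqrt(5) + g)*(-5 - g)**2 = (g + sqrt(5))*(-5 - g)**2 = (-5 - g)**2*(g + sqrt(5)))
(-2*3 - 1)*k(-25, 8) = (-2*3 - 1)*((5 - 25)**2*(-25 + sqrt(5))) = (-6 - 1)*((-20)**2*(-25 + sqrt(5))) = -2800*(-25 + sqrt(5)) = -7*(-10000 + 400*sqrt(5)) = 70000 - 2800*sqrt(5)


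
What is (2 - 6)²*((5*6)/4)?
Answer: 120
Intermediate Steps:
(2 - 6)²*((5*6)/4) = (-4)²*(30*(¼)) = 16*(15/2) = 120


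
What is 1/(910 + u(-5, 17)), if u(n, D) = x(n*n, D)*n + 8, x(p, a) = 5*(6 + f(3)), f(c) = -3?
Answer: 1/843 ≈ 0.0011862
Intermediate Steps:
x(p, a) = 15 (x(p, a) = 5*(6 - 3) = 5*3 = 15)
u(n, D) = 8 + 15*n (u(n, D) = 15*n + 8 = 8 + 15*n)
1/(910 + u(-5, 17)) = 1/(910 + (8 + 15*(-5))) = 1/(910 + (8 - 75)) = 1/(910 - 67) = 1/843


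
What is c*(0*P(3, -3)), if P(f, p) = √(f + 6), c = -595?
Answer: 0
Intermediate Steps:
P(f, p) = √(6 + f)
c*(0*P(3, -3)) = -0*√(6 + 3) = -0*√9 = -0*3 = -595*0 = 0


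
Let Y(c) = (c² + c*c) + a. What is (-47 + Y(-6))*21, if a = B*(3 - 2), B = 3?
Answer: 588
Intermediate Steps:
a = 3 (a = 3*(3 - 2) = 3*1 = 3)
Y(c) = 3 + 2*c² (Y(c) = (c² + c*c) + 3 = (c² + c²) + 3 = 2*c² + 3 = 3 + 2*c²)
(-47 + Y(-6))*21 = (-47 + (3 + 2*(-6)²))*21 = (-47 + (3 + 2*36))*21 = (-47 + (3 + 72))*21 = (-47 + 75)*21 = 28*21 = 588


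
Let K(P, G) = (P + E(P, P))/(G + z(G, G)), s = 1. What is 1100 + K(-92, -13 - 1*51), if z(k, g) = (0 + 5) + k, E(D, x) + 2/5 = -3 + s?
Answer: 676972/615 ≈ 1100.8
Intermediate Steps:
E(D, x) = -12/5 (E(D, x) = -⅖ + (-3 + 1) = -⅖ - 2 = -12/5)
z(k, g) = 5 + k
K(P, G) = (-12/5 + P)/(5 + 2*G) (K(P, G) = (P - 12/5)/(G + (5 + G)) = (-12/5 + P)/(5 + 2*G))
1100 + K(-92, -13 - 1*51) = 1100 + (-12 + 5*(-92))/(5*(5 + 2*(-13 - 1*51))) = 1100 + (-12 - 460)/(5*(5 + 2*(-13 - 51))) = 1100 + (⅕)*(-472)/(5 + 2*(-64)) = 1100 + (⅕)*(-472)/(5 - 128) = 1100 + (⅕)*(-472)/(-123) = 1100 + (⅕)*(-1/123)*(-472) = 1100 + 472/615 = 676972/615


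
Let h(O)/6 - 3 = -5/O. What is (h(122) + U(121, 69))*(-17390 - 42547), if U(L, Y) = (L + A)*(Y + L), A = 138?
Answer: -179984397741/61 ≈ -2.9506e+9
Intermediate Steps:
h(O) = 18 - 30/O (h(O) = 18 + 6*(-5/O) = 18 - 30/O)
U(L, Y) = (138 + L)*(L + Y) (U(L, Y) = (L + 138)*(Y + L) = (138 + L)*(L + Y))
(h(122) + U(121, 69))*(-17390 - 42547) = ((18 - 30/122) + (121**2 + 138*121 + 138*69 + 121*69))*(-17390 - 42547) = ((18 - 30*1/122) + (14641 + 16698 + 9522 + 8349))*(-59937) = ((18 - 15/61) + 49210)*(-59937) = (1083/61 + 49210)*(-59937) = (3002893/61)*(-59937) = -179984397741/61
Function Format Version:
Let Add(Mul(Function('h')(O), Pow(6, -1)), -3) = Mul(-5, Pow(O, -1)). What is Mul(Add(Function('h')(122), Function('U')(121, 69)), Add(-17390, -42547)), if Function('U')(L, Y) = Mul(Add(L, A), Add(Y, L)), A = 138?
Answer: Rational(-179984397741, 61) ≈ -2.9506e+9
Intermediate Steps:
Function('h')(O) = Add(18, Mul(-30, Pow(O, -1))) (Function('h')(O) = Add(18, Mul(6, Mul(-5, Pow(O, -1)))) = Add(18, Mul(-30, Pow(O, -1))))
Function('U')(L, Y) = Mul(Add(138, L), Add(L, Y)) (Function('U')(L, Y) = Mul(Add(L, 138), Add(Y, L)) = Mul(Add(138, L), Add(L, Y)))
Mul(Add(Function('h')(122), Function('U')(121, 69)), Add(-17390, -42547)) = Mul(Add(Add(18, Mul(-30, Pow(122, -1))), Add(Pow(121, 2), Mul(138, 121), Mul(138, 69), Mul(121, 69))), Add(-17390, -42547)) = Mul(Add(Add(18, Mul(-30, Rational(1, 122))), Add(14641, 16698, 9522, 8349)), -59937) = Mul(Add(Add(18, Rational(-15, 61)), 49210), -59937) = Mul(Add(Rational(1083, 61), 49210), -59937) = Mul(Rational(3002893, 61), -59937) = Rational(-179984397741, 61)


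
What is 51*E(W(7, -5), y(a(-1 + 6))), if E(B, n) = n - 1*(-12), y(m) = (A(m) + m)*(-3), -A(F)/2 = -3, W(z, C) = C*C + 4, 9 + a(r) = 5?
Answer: 306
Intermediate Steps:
a(r) = -4 (a(r) = -9 + 5 = -4)
W(z, C) = 4 + C² (W(z, C) = C² + 4 = 4 + C²)
A(F) = 6 (A(F) = -2*(-3) = 6)
y(m) = -18 - 3*m (y(m) = (6 + m)*(-3) = -18 - 3*m)
E(B, n) = 12 + n (E(B, n) = n + 12 = 12 + n)
51*E(W(7, -5), y(a(-1 + 6))) = 51*(12 + (-18 - 3*(-4))) = 51*(12 + (-18 + 12)) = 51*(12 - 6) = 51*6 = 306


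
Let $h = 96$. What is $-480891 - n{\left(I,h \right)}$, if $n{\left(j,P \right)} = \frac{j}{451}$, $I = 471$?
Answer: $- \frac{216882312}{451} \approx -4.8089 \cdot 10^{5}$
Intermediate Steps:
$n{\left(j,P \right)} = \frac{j}{451}$ ($n{\left(j,P \right)} = j \frac{1}{451} = \frac{j}{451}$)
$-480891 - n{\left(I,h \right)} = -480891 - \frac{1}{451} \cdot 471 = -480891 - \frac{471}{451} = - \frac{216882312}{451}$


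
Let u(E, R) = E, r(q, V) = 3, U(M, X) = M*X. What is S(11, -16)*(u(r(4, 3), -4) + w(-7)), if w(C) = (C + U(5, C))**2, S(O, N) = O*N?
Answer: -310992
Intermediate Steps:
S(O, N) = N*O
w(C) = 36*C**2 (w(C) = (C + 5*C)**2 = (6*C)**2 = 36*C**2)
S(11, -16)*(u(r(4, 3), -4) + w(-7)) = (-16*11)*(3 + 36*(-7)**2) = -176*(3 + 36*49) = -176*(3 + 1764) = -176*1767 = -310992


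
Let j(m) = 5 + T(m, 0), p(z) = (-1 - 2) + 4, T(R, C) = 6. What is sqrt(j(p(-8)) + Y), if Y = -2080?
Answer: I*sqrt(2069) ≈ 45.486*I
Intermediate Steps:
p(z) = 1 (p(z) = -3 + 4 = 1)
j(m) = 11 (j(m) = 5 + 6 = 11)
sqrt(j(p(-8)) + Y) = sqrt(11 - 2080) = sqrt(-2069) = I*sqrt(2069)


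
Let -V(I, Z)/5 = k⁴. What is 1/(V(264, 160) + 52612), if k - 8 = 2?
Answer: 1/2612 ≈ 0.00038285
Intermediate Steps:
k = 10 (k = 8 + 2 = 10)
V(I, Z) = -50000 (V(I, Z) = -5*10⁴ = -5*10000 = -50000)
1/(V(264, 160) + 52612) = 1/(-50000 + 52612) = 1/2612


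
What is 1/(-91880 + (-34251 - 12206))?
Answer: -1/138337 ≈ -7.2287e-6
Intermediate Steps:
1/(-91880 + (-34251 - 12206)) = 1/(-91880 - 46457) = 1/(-138337) = -1/138337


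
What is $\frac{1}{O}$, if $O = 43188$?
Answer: $\frac{1}{43188} \approx 2.3155 \cdot 10^{-5}$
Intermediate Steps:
$\frac{1}{O} = \frac{1}{43188}$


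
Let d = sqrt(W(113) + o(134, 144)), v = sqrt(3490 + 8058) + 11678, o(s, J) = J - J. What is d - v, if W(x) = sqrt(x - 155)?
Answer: -11678 - 2*sqrt(2887) + 42**(1/4)*sqrt(I) ≈ -11784.0 + 1.8001*I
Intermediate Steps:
o(s, J) = 0
W(x) = sqrt(-155 + x)
v = 11678 + 2*sqrt(2887) (v = sqrt(11548) + 11678 = 2*sqrt(2887) + 11678 = 11678 + 2*sqrt(2887) ≈ 11785.)
d = 42**(1/4)*sqrt(I) (d = sqrt(sqrt(-155 + 113) + 0) = sqrt(sqrt(-42) + 0) = sqrt(I*sqrt(42) + 0) = sqrt(I*sqrt(42)) = 42**(1/4)*sqrt(I) ≈ 1.8001 + 1.8001*I)
d - v = 42**(1/4)*sqrt(I) - (11678 + 2*sqrt(2887)) = 42**(1/4)*sqrt(I) + (-11678 - 2*sqrt(2887)) = -11678 - 2*sqrt(2887) + 42**(1/4)*sqrt(I)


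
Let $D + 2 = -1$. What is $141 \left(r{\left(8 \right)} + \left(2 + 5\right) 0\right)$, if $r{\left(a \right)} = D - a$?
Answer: $-1551$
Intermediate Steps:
$D = -3$ ($D = -2 - 1 = -3$)
$r{\left(a \right)} = -3 - a$
$141 \left(r{\left(8 \right)} + \left(2 + 5\right) 0\right) = 141 \left(\left(-3 - 8\right) + \left(2 + 5\right) 0\right) = 141 \left(\left(-3 - 8\right) + 7 \cdot 0\right) = 141 \left(-11 + 0\right) = 141 \left(-11\right) = -1551$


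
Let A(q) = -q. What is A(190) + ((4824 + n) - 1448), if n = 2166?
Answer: 5352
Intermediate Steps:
A(190) + ((4824 + n) - 1448) = -1*190 + ((4824 + 2166) - 1448) = -190 + (6990 - 1448) = -190 + 5542 = 5352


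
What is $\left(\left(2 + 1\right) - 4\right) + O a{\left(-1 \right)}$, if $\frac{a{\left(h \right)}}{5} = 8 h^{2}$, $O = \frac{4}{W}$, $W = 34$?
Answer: $\frac{63}{17} \approx 3.7059$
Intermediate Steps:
$O = \frac{2}{17}$ ($O = \frac{4}{34} = 4 \cdot \frac{1}{34} = \frac{2}{17} \approx 0.11765$)
$a{\left(h \right)} = 40 h^{2}$ ($a{\left(h \right)} = 5 \cdot 8 h^{2} = 40 h^{2}$)
$\left(\left(2 + 1\right) - 4\right) + O a{\left(-1 \right)} = \left(\left(2 + 1\right) - 4\right) + \frac{2 \cdot 40 \left(-1\right)^{2}}{17} = \left(3 - 4\right) + \frac{2 \cdot 40 \cdot 1}{17} = -1 + \frac{2}{17} \cdot 40 = -1 + \frac{80}{17} = \frac{63}{17}$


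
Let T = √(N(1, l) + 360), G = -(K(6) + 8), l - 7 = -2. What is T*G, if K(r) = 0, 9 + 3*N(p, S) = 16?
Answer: -8*√3261/3 ≈ -152.28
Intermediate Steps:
l = 5 (l = 7 - 2 = 5)
N(p, S) = 7/3 (N(p, S) = -3 + (⅓)*16 = -3 + 16/3 = 7/3)
G = -8 (G = -(0 + 8) = -1*8 = -8)
T = √3261/3 (T = √(7/3 + 360) = √(1087/3) = √3261/3 ≈ 19.035)
T*G = (√3261/3)*(-8) = -8*√3261/3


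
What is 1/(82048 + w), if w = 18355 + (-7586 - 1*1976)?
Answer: 1/90841 ≈ 1.1008e-5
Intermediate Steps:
w = 8793 (w = 18355 + (-7586 - 1976) = 18355 - 9562 = 8793)
1/(82048 + w) = 1/(82048 + 8793) = 1/90841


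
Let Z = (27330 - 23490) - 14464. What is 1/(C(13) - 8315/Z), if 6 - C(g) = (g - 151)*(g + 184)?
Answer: 10624/288896123 ≈ 3.6774e-5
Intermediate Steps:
Z = -10624 (Z = 3840 - 14464 = -10624)
C(g) = 6 - (-151 + g)*(184 + g) (C(g) = 6 - (g - 151)*(g + 184) = 6 - (-151 + g)*(184 + g))
1/(C(13) - 8315/Z) = 1/((27790 - 1*13² - 33*13) - 8315/(-10624)) = 1/((27790 - 1*169 - 429) - 8315*(-1/10624)) = 1/((27790 - 169 - 429) + 8315/10624) = 1/(27192 + 8315/10624) = 1/(288896123/10624) = 10624/288896123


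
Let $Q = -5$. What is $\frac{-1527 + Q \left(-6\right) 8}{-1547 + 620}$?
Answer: $\frac{143}{103} \approx 1.3883$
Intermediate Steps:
$\frac{-1527 + Q \left(-6\right) 8}{-1547 + 620} = \frac{-1527 + \left(-5\right) \left(-6\right) 8}{-1547 + 620} = \frac{-1527 + 30 \cdot 8}{-927} = \left(-1527 + 240\right) \left(- \frac{1}{927}\right) = \left(-1287\right) \left(- \frac{1}{927}\right) = \frac{143}{103}$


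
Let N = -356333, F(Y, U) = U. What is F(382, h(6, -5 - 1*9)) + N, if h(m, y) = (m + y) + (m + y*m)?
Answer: -356419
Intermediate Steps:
h(m, y) = y + 2*m + m*y (h(m, y) = (m + y) + (m + m*y) = y + 2*m + m*y)
F(382, h(6, -5 - 1*9)) + N = ((-5 - 1*9) + 2*6 + 6*(-5 - 1*9)) - 356333 = ((-5 - 9) + 12 + 6*(-5 - 9)) - 356333 = (-14 + 12 + 6*(-14)) - 356333 = (-14 + 12 - 84) - 356333 = -86 - 356333 = -356419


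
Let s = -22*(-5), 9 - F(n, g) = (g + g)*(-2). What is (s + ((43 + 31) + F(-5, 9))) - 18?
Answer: 211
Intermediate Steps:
F(n, g) = 9 + 4*g (F(n, g) = 9 - (g + g)*(-2) = 9 - 2*g*(-2) = 9 - (-4)*g = 9 + 4*g)
s = 110
(s + ((43 + 31) + F(-5, 9))) - 18 = (110 + ((43 + 31) + (9 + 4*9))) - 18 = (110 + (74 + (9 + 36))) - 18 = (110 + (74 + 45)) - 18 = (110 + 119) - 18 = 229 - 18 = 211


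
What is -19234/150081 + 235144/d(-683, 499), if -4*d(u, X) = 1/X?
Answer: -70440130760578/150081 ≈ -4.6935e+8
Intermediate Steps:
d(u, X) = -1/(4*X)
-19234/150081 + 235144/d(-683, 499) = -19234/150081 + 235144/((-¼/499)) = -19234*1/150081 + 235144/((-¼*1/499)) = -19234/150081 + 235144/(-1/1996) = -19234/150081 + 235144*(-1996) = -19234/150081 - 469347424 = -70440130760578/150081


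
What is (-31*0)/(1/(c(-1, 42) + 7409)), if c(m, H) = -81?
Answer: 0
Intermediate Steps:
(-31*0)/(1/(c(-1, 42) + 7409)) = (-31*0)/(1/(-81 + 7409)) = 0/(1/7328) = 0*7328 = 0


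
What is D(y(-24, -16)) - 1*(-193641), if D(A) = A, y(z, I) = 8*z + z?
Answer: 193425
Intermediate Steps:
y(z, I) = 9*z
D(y(-24, -16)) - 1*(-193641) = 9*(-24) - 1*(-193641) = -216 + 193641 = 193425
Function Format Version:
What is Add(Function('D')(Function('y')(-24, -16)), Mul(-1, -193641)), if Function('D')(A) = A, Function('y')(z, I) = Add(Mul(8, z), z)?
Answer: 193425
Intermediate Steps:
Function('y')(z, I) = Mul(9, z)
Add(Function('D')(Function('y')(-24, -16)), Mul(-1, -193641)) = Add(Mul(9, -24), Mul(-1, -193641)) = Add(-216, 193641) = 193425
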